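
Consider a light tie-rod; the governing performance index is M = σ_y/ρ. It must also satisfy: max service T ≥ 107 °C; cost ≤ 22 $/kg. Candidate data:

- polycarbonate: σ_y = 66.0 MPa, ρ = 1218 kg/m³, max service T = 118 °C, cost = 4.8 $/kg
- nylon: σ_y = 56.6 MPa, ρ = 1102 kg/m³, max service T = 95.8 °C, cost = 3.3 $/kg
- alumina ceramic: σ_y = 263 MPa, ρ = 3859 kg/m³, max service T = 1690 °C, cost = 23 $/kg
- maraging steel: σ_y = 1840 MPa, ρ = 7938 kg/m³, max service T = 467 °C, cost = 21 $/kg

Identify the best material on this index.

Screen on constraints: max service T ≥ 107 °C; cost ≤ 22 $/kg. Survivors: polycarbonate, maraging steel.
Computing M directly (units already consistent):
  maraging steel: M = 232 kN·m/kg
  polycarbonate: M = 54.2 kN·m/kg
Maraging steel ranks first.

maraging steel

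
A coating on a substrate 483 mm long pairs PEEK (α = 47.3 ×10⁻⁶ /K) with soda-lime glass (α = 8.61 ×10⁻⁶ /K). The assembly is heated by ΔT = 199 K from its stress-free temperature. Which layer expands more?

α(PEEK) = 47.3×10⁻⁶/K vs α(soda-lime glass) = 8.61×10⁻⁶/K.
Higher α expands more for the same ΔT: PEEK.

PEEK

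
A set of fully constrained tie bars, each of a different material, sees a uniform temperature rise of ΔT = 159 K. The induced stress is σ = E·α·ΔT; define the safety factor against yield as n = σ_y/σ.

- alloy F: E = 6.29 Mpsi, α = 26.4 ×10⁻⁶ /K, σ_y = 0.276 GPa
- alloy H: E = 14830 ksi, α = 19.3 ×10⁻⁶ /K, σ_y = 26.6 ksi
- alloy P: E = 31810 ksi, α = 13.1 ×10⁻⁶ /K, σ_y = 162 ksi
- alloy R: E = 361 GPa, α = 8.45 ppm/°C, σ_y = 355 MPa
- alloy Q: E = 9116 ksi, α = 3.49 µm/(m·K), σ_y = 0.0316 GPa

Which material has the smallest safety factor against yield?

alloy H

With everything in SI (GPa, ×10⁻⁶/K, MPa):
  alloy F: E = 43.37, α = 26.4, σ_y = 276.0 → σ = 182 MPa, n = 1.52
  alloy H: E = 102.2, α = 19.3, σ_y = 183.4 → σ = 314 MPa, n = 0.585
  alloy P: E = 219.3, α = 13.1, σ_y = 1117 → σ = 457 MPa, n = 2.45
  alloy R: E = 361.0, α = 8.45, σ_y = 355.0 → σ = 485 MPa, n = 0.732
  alloy Q: E = 62.85, α = 3.49, σ_y = 31.60 → σ = 34.9 MPa, n = 0.906
Alloy H has the lowest safety factor, n = 0.585.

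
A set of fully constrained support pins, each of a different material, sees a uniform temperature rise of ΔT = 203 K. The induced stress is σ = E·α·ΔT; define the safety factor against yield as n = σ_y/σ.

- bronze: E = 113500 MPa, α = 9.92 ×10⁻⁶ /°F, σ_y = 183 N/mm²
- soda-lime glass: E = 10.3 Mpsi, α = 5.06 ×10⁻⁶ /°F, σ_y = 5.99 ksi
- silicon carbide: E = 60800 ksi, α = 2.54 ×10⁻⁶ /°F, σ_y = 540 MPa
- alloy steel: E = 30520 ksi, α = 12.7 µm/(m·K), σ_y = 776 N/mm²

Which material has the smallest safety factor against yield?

In consistent units (E in GPa, α in ×10⁻⁶/K, σ_y in MPa):
  bronze: E = 113.5, α = 17.9, σ_y = 183.0 → σ = 411 MPa, n = 0.445
  soda-lime glass: E = 71.02, α = 9.11, σ_y = 41.30 → σ = 131 MPa, n = 0.315
  silicon carbide: E = 419.2, α = 4.57, σ_y = 540.0 → σ = 389 MPa, n = 1.39
  alloy steel: E = 210.4, α = 12.7, σ_y = 776.0 → σ = 543 MPa, n = 1.43
Soda-lime glass has the lowest safety factor, n = 0.315.

soda-lime glass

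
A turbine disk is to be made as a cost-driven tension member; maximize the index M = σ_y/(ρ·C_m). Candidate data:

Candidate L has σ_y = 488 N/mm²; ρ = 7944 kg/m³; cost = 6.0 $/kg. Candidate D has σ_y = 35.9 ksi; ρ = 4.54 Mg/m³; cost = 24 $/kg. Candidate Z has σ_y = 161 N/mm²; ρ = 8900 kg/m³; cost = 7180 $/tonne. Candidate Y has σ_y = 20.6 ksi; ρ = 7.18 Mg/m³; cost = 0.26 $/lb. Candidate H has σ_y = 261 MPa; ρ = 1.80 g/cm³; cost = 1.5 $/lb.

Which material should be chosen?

candidate H

Normalizing units and computing the index:
  candidate L: σ_y = 488.0 MPa, ρ = 7944 kg/m³, cost = 6.000 $/kg
  candidate D: σ_y = 247.5 MPa, ρ = 4540 kg/m³, cost = 24.00 $/kg
  candidate Z: σ_y = 161.0 MPa, ρ = 8900 kg/m³, cost = 7.180 $/kg
  candidate Y: σ_y = 142.0 MPa, ρ = 7180 kg/m³, cost = 0.5732 $/kg
  candidate H: σ_y = 261.0 MPa, ρ = 1800 kg/m³, cost = 3.307 $/kg
  candidate H: M = 43.8 kN·m per $
  candidate Y: M = 34.5 kN·m per $
  candidate L: M = 10.2 kN·m per $
  candidate Z: M = 2.52 kN·m per $
  candidate D: M = 2.27 kN·m per $
Candidate H has the largest M.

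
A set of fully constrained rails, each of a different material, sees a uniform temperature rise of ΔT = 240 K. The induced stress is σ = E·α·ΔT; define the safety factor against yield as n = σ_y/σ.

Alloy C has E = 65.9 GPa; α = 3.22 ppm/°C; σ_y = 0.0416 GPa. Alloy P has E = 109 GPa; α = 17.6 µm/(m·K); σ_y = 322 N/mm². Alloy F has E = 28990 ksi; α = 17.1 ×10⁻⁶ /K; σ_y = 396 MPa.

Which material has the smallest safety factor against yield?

alloy F

Converting E to GPa, α to ×10⁻⁶/K, σ_y to MPa, then σ and n for each:
  alloy C: E = 65.90, α = 3.22, σ_y = 41.60 → σ = 50.9 MPa, n = 0.817
  alloy P: E = 109.0, α = 17.6, σ_y = 322.0 → σ = 460 MPa, n = 0.699
  alloy F: E = 199.9, α = 17.1, σ_y = 396.0 → σ = 820 MPa, n = 0.483
Smallest n: alloy F with n = 0.483.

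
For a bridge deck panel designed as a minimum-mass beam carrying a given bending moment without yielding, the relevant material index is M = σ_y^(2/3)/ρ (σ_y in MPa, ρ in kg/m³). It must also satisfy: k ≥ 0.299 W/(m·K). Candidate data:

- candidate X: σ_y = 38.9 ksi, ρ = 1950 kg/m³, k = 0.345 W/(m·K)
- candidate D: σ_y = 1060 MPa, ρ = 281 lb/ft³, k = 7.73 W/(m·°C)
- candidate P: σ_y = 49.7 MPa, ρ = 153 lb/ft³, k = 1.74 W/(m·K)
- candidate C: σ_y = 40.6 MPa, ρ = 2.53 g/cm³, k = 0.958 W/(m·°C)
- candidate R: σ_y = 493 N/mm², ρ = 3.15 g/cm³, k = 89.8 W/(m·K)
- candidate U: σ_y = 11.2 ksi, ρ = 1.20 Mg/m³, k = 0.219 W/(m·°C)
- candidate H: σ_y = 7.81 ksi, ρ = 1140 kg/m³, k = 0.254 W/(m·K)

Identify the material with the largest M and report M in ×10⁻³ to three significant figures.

Screen on constraints: k ≥ 0.299 W/(m·K). Survivors: candidate X, candidate D, candidate P, candidate C, candidate R.
After converting to SI:
  candidate X: σ_y = 268.2 MPa, ρ = 1950 kg/m³
  candidate D: σ_y = 1060 MPa, ρ = 4501 kg/m³
  candidate P: σ_y = 49.70 MPa, ρ = 2451 kg/m³
  candidate C: σ_y = 40.60 MPa, ρ = 2530 kg/m³
  candidate R: σ_y = 493.0 MPa, ρ = 3150 kg/m³
  candidate D: M = 23.1×10⁻³
  candidate X: M = 21.3×10⁻³
  candidate R: M = 19.8×10⁻³
  candidate P: M = 5.52×10⁻³
  candidate C: M = 4.67×10⁻³
Candidate D has the largest M.

candidate D, M = 23.1×10⁻³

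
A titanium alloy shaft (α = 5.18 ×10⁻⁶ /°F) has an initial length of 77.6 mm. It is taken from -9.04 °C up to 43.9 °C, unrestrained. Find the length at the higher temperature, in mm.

Convert α: 5.18×10⁻⁶/°F × (9/5) = 9.32×10⁻⁶/K.
ΔT = 43.9 − (-9.04) = 52.94 K.
ΔL = α·L₀·ΔT = 9.32×10⁻⁶ × 77.6 mm × 52.94 K = 0.0383 mm.
L = L₀ + ΔL = 77.6 + 0.0383 = 77.638 mm.

77.638 mm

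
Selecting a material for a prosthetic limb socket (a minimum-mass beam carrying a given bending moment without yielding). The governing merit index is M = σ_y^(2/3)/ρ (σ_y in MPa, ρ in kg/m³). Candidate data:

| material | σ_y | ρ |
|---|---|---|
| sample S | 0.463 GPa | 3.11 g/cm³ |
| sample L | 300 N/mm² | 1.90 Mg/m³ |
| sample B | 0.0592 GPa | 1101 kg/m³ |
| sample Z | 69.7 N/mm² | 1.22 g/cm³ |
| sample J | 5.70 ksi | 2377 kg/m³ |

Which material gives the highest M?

sample L

Convert each candidate to consistent units, then evaluate M:
  sample S: σ_y = 463.0 MPa, ρ = 3110 kg/m³
  sample L: σ_y = 300.0 MPa, ρ = 1900 kg/m³
  sample B: σ_y = 59.20 MPa, ρ = 1101 kg/m³
  sample Z: σ_y = 69.70 MPa, ρ = 1220 kg/m³
  sample J: σ_y = 39.30 MPa, ρ = 2377 kg/m³
  sample L: M = 23.6×10⁻³
  sample S: M = 19.2×10⁻³
  sample Z: M = 13.9×10⁻³
  sample B: M = 13.8×10⁻³
  sample J: M = 4.86×10⁻³
Highest index: sample L.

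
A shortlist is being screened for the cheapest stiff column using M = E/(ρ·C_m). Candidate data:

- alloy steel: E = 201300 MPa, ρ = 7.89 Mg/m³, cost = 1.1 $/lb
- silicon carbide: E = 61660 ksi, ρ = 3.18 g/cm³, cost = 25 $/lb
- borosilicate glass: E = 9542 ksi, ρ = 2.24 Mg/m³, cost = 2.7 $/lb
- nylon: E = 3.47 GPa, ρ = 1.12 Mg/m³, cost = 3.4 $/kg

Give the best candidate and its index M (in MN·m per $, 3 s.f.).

alloy steel, M = 10.5 MN·m per $

Putting every candidate on a common basis:
  alloy steel: E = 201.3 GPa, ρ = 7890 kg/m³, cost = 2.425 $/kg
  silicon carbide: E = 425.1 GPa, ρ = 3180 kg/m³, cost = 55.11 $/kg
  borosilicate glass: E = 65.79 GPa, ρ = 2240 kg/m³, cost = 5.952 $/kg
  nylon: E = 3.470 GPa, ρ = 1120 kg/m³, cost = 3.400 $/kg
  alloy steel: M = 10.5 MN·m per $
  borosilicate glass: M = 4.93 MN·m per $
  silicon carbide: M = 2.43 MN·m per $
  nylon: M = 0.911 MN·m per $
Alloy steel has the largest M.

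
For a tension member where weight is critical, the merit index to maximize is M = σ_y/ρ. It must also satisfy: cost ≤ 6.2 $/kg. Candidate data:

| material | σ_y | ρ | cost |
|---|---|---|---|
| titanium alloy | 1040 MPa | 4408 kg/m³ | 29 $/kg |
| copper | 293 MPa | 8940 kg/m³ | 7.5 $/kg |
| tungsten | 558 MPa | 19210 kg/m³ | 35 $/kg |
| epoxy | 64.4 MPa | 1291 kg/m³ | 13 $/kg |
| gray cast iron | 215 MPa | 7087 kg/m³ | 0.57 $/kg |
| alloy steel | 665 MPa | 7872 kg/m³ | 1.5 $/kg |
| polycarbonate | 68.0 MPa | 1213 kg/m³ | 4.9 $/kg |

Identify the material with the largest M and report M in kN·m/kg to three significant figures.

alloy steel, M = 84.5 kN·m/kg

Screen on constraints: cost ≤ 6.2 $/kg. Survivors: gray cast iron, alloy steel, polycarbonate.
Evaluate M for each candidate:
  alloy steel: M = 84.5 kN·m/kg
  polycarbonate: M = 56.1 kN·m/kg
  gray cast iron: M = 30.3 kN·m/kg
Alloy steel has the largest M.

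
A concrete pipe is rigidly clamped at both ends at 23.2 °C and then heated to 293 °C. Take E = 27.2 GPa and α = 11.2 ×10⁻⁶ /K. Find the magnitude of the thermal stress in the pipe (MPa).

ΔT = 269.8 K. Constrained thermal stress σ = E·α·ΔT = 27.20×10³ MPa × 11.2×10⁻⁶ × 269.8 = 82.2 MPa (compressive).

82.2 MPa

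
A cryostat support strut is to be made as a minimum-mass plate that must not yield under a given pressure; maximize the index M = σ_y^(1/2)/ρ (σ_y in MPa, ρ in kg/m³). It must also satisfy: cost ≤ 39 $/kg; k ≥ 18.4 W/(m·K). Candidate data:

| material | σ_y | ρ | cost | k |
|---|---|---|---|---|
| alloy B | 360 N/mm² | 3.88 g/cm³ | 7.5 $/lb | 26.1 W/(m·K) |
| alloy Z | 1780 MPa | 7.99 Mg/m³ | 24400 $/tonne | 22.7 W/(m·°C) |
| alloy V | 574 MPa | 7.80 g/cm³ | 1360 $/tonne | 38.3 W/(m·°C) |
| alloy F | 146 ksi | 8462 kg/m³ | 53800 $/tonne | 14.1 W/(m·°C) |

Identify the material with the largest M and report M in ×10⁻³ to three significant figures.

Screen on constraints: cost ≤ 39 $/kg; k ≥ 18.4 W/(m·K). Survivors: alloy B, alloy Z, alloy V.
Convert each candidate to consistent units, then evaluate M:
  alloy B: σ_y = 360.0 MPa, ρ = 3880 kg/m³
  alloy Z: σ_y = 1780 MPa, ρ = 7990 kg/m³
  alloy V: σ_y = 574.0 MPa, ρ = 7800 kg/m³
  alloy Z: M = 5.28×10⁻³
  alloy B: M = 4.89×10⁻³
  alloy V: M = 3.07×10⁻³
Highest index: alloy Z.

alloy Z, M = 5.28×10⁻³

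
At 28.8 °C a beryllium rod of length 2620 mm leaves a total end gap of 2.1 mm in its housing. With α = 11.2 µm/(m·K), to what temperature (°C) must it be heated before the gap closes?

100 °C

α·L₀·ΔT = 2.1 mm ⇒ ΔT = 2.1 / (11.2×10⁻⁶ × 2620.0) = 71.56 K.
T = 28.8 + 71.56 = 100.4 °C.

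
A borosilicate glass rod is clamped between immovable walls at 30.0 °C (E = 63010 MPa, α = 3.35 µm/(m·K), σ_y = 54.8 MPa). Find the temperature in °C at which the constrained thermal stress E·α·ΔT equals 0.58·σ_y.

E = 63010 MPa = 63.01 GPa.
E·α·ΔT = 31.78 MPa ⇒ ΔT = 31.78 / (63.01×10³ × 3.35×10⁻⁶) = 150.6 K.
T = 30.0 + 150.6 = 180.6 °C.

181 °C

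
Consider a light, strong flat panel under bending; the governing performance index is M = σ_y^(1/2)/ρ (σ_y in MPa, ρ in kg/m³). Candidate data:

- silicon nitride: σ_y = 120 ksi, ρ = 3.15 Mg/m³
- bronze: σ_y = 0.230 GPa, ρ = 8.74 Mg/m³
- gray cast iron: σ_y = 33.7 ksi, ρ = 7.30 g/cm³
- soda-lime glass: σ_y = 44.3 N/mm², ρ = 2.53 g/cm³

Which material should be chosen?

Normalizing units and computing the index:
  silicon nitride: σ_y = 827.4 MPa, ρ = 3150 kg/m³
  bronze: σ_y = 230.0 MPa, ρ = 8740 kg/m³
  gray cast iron: σ_y = 232.4 MPa, ρ = 7300 kg/m³
  soda-lime glass: σ_y = 44.30 MPa, ρ = 2530 kg/m³
  silicon nitride: M = 9.13×10⁻³
  soda-lime glass: M = 2.63×10⁻³
  gray cast iron: M = 2.09×10⁻³
  bronze: M = 1.74×10⁻³
Highest index: silicon nitride.

silicon nitride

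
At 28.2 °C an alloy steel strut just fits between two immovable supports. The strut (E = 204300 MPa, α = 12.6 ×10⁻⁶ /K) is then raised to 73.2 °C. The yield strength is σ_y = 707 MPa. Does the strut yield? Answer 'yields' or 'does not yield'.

E = 204300 MPa = 204.3 GPa.
ΔT = 45.00 K. Constrained thermal stress σ = E·α·ΔT = 204.3×10³ MPa × 12.6×10⁻⁶ × 45.00 = 116 MPa (compressive).
Compare to σ_y = 707 MPa: σ < σ_y, so it does not yield.

does not yield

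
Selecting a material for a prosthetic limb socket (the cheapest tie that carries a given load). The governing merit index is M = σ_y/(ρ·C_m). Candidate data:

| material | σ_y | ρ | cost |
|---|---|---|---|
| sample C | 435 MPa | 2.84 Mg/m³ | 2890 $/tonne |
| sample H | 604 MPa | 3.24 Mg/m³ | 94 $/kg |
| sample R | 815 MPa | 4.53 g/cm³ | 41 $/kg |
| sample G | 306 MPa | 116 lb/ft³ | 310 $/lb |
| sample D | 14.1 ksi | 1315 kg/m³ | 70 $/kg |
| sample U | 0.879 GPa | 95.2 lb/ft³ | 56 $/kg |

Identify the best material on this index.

In SI units:
  sample C: σ_y = 435.0 MPa, ρ = 2840 kg/m³, cost = 2.890 $/kg
  sample H: σ_y = 604.0 MPa, ρ = 3240 kg/m³, cost = 94.00 $/kg
  sample R: σ_y = 815.0 MPa, ρ = 4530 kg/m³, cost = 41.00 $/kg
  sample G: σ_y = 306.0 MPa, ρ = 1858 kg/m³, cost = 683.4 $/kg
  sample D: σ_y = 97.22 MPa, ρ = 1315 kg/m³, cost = 70.00 $/kg
  sample U: σ_y = 879.0 MPa, ρ = 1525 kg/m³, cost = 56.00 $/kg
  sample C: M = 53.0 kN·m per $
  sample U: M = 10.3 kN·m per $
  sample R: M = 4.39 kN·m per $
  sample H: M = 1.98 kN·m per $
  sample D: M = 1.06 kN·m per $
  sample G: M = 0.241 kN·m per $
Highest index: sample C.

sample C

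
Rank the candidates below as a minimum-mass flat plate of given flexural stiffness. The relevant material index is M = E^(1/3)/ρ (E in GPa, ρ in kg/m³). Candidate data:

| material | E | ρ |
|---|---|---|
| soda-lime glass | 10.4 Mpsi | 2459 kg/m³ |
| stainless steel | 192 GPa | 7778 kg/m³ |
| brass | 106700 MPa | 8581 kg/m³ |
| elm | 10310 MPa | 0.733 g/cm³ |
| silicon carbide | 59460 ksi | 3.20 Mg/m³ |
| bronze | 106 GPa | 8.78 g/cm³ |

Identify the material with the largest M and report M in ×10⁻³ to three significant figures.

elm, M = 2.97×10⁻³

Putting every candidate on a common basis:
  soda-lime glass: E = 71.71 GPa, ρ = 2459 kg/m³
  stainless steel: E = 192.0 GPa, ρ = 7778 kg/m³
  brass: E = 106.7 GPa, ρ = 8581 kg/m³
  elm: E = 10.31 GPa, ρ = 733.0 kg/m³
  silicon carbide: E = 410.0 GPa, ρ = 3200 kg/m³
  bronze: E = 106.0 GPa, ρ = 8780 kg/m³
  elm: M = 2.97×10⁻³
  silicon carbide: M = 2.32×10⁻³
  soda-lime glass: M = 1.69×10⁻³
  stainless steel: M = 0.742×10⁻³
  brass: M = 0.553×10⁻³
  bronze: M = 0.539×10⁻³
Elm has the largest M.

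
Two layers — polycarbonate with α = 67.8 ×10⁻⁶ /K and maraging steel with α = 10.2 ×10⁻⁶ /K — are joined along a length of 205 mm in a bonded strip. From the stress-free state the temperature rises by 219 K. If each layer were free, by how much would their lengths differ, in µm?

2590 µm

Δα = |67.8 − 10.2|×10⁻⁶/K = 57.6×10⁻⁶/K.
ΔL_mismatch = Δα·L·ΔT = 57.6×10⁻⁶ × 205.0 mm × 219.0 K = 2590 µm.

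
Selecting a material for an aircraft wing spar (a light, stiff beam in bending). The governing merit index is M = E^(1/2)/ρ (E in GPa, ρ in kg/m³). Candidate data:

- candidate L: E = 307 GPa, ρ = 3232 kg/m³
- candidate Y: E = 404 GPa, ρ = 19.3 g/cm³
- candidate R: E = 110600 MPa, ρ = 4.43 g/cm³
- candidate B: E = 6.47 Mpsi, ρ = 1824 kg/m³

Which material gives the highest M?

candidate L

In SI units:
  candidate L: E = 307.0 GPa, ρ = 3232 kg/m³
  candidate Y: E = 404.0 GPa, ρ = 19300 kg/m³
  candidate R: E = 110.6 GPa, ρ = 4430 kg/m³
  candidate B: E = 44.61 GPa, ρ = 1824 kg/m³
  candidate L: M = 5.42×10⁻³
  candidate B: M = 3.66×10⁻³
  candidate R: M = 2.37×10⁻³
  candidate Y: M = 1.04×10⁻³
The maximum is for candidate L.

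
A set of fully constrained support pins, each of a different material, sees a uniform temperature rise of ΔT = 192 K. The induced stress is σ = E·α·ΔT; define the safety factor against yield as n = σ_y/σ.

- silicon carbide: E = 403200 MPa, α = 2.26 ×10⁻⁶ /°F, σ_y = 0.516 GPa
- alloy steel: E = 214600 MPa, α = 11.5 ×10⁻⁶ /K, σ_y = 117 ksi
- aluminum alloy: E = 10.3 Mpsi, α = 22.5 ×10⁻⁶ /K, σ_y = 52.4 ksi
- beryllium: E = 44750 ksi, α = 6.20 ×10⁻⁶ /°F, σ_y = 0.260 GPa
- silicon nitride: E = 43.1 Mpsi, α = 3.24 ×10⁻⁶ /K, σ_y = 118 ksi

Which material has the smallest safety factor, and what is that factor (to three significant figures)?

beryllium, n = 0.393

Per material, after unit conversion:
  silicon carbide: E = 403.2, α = 4.07, σ_y = 516.0 → σ = 315 MPa, n = 1.64
  alloy steel: E = 214.6, α = 11.5, σ_y = 806.7 → σ = 474 MPa, n = 1.70
  aluminum alloy: E = 71.02, α = 22.5, σ_y = 361.3 → σ = 307 MPa, n = 1.18
  beryllium: E = 308.5, α = 11.2, σ_y = 260.0 → σ = 661 MPa, n = 0.393
  silicon nitride: E = 297.2, α = 3.24, σ_y = 813.6 → σ = 185 MPa, n = 4.40
The minimum is beryllium at n = 0.393.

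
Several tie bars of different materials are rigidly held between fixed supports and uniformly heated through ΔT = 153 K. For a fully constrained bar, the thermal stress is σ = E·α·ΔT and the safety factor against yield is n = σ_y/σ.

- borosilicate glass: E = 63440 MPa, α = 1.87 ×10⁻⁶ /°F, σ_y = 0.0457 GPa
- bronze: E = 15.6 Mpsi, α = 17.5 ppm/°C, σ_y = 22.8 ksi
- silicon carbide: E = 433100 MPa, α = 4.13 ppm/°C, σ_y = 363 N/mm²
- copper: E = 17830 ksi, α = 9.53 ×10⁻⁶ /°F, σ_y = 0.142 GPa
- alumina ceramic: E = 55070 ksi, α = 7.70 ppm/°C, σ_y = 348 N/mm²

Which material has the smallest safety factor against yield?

copper

Per material, after unit conversion:
  borosilicate glass: E = 63.44, α = 3.37, σ_y = 45.70 → σ = 32.7 MPa, n = 1.40
  bronze: E = 107.6, α = 17.5, σ_y = 157.2 → σ = 288 MPa, n = 0.546
  silicon carbide: E = 433.1, α = 4.13, σ_y = 363.0 → σ = 274 MPa, n = 1.33
  copper: E = 122.9, α = 17.2, σ_y = 142.0 → σ = 323 MPa, n = 0.440
  alumina ceramic: E = 379.7, α = 7.70, σ_y = 348.0 → σ = 447 MPa, n = 0.778
Smallest n: copper with n = 0.440.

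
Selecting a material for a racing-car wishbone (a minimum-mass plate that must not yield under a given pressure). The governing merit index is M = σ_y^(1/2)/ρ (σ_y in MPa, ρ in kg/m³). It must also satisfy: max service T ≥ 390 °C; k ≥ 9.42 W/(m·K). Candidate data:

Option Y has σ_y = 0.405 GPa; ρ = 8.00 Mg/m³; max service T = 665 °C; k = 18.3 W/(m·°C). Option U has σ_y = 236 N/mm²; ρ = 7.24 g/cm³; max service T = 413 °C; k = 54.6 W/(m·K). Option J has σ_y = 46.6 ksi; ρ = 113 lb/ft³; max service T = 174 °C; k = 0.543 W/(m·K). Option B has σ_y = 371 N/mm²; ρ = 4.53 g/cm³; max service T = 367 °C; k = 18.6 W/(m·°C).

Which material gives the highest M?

option Y

Screen on constraints: max service T ≥ 390 °C; k ≥ 9.42 W/(m·K). Survivors: option Y, option U.
Putting every candidate on a common basis:
  option Y: σ_y = 405.0 MPa, ρ = 8000 kg/m³
  option U: σ_y = 236.0 MPa, ρ = 7240 kg/m³
  option Y: M = 2.52×10⁻³
  option U: M = 2.12×10⁻³
Option Y ranks first.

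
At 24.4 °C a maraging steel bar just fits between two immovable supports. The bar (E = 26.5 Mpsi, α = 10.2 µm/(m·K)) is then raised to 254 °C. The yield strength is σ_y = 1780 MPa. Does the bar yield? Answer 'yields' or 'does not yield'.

E = 26.5 Mpsi = 182.7 GPa.
ΔT = 229.6 K. Constrained thermal stress σ = E·α·ΔT = 182.7×10³ MPa × 10.2×10⁻⁶ × 229.6 = 428 MPa (compressive).
Compare to σ_y = 1780 MPa: σ < σ_y, so it does not yield.

does not yield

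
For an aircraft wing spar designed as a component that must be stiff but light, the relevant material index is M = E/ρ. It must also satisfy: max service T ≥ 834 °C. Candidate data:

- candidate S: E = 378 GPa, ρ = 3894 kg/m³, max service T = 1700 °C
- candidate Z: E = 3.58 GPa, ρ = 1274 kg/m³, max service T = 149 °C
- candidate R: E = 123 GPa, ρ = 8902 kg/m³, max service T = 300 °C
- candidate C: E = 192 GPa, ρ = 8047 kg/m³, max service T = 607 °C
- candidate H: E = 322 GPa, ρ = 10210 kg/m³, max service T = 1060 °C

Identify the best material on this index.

Screen on constraints: max service T ≥ 834 °C. Survivors: candidate S, candidate H.
Per-candidate index values:
  candidate S: M = 97.1 MN·m/kg
  candidate H: M = 31.5 MN·m/kg
Candidate S has the largest M.

candidate S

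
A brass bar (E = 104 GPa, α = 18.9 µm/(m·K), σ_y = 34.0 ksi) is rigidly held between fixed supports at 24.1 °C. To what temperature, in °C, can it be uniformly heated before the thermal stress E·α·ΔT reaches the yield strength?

σ_y = 34.0 ksi = 234.4 MPa.
E·α·ΔT = 234.4 MPa ⇒ ΔT = 234.4 / (104.0×10³ × 18.9×10⁻⁶) = 119.3 K.
T = 24.1 + 119.3 = 143.4 °C.

143 °C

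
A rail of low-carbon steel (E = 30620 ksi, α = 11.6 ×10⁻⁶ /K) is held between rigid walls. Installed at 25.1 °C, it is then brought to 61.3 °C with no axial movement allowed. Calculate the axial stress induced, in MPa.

E = 30620 ksi = 211.1 GPa.
ΔT = 36.20 K. Constrained thermal stress σ = E·α·ΔT = 211.1×10³ MPa × 11.6×10⁻⁶ × 36.20 = 88.7 MPa (compressive).

88.7 MPa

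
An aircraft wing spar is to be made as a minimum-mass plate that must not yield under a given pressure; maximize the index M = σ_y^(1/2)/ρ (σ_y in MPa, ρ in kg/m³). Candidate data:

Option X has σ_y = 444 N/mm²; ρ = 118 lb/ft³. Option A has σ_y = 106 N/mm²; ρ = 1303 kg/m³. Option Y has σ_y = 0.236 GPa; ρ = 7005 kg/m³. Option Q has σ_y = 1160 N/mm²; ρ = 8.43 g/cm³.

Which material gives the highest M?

Convert each candidate to consistent units, then evaluate M:
  option X: σ_y = 444.0 MPa, ρ = 1890 kg/m³
  option A: σ_y = 106.0 MPa, ρ = 1303 kg/m³
  option Y: σ_y = 236.0 MPa, ρ = 7005 kg/m³
  option Q: σ_y = 1160 MPa, ρ = 8430 kg/m³
  option X: M = 11.1×10⁻³
  option A: M = 7.90×10⁻³
  option Q: M = 4.04×10⁻³
  option Y: M = 2.19×10⁻³
Highest index: option X.

option X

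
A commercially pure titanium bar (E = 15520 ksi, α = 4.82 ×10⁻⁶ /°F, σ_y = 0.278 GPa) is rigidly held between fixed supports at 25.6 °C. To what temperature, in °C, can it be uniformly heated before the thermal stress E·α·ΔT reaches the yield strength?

325 °C

E = 15520 ksi = 107.0 GPa.
α = 4.82×10⁻⁶/°F × 9/5 = 8.68×10⁻⁶/K.
σ_y = 0.278 GPa = 278.0 MPa.
E·α·ΔT = 278.0 MPa ⇒ ΔT = 278.0 / (107.0×10³ × 8.68×10⁻⁶) = 299.4 K.
T = 25.6 + 299.4 = 325.0 °C.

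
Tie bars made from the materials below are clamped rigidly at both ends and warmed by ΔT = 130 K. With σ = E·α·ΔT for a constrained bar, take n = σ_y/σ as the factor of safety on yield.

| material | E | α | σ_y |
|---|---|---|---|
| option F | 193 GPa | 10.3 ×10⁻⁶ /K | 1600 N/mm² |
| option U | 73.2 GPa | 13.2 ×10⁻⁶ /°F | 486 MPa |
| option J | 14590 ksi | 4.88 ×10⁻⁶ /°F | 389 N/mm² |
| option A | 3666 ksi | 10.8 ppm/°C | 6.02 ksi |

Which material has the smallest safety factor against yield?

Per material, after unit conversion:
  option F: E = 193.0, α = 10.3, σ_y = 1600 → σ = 258 MPa, n = 6.19
  option U: E = 73.20, α = 23.8, σ_y = 486.0 → σ = 226 MPa, n = 2.15
  option J: E = 100.6, α = 8.78, σ_y = 389.0 → σ = 115 MPa, n = 3.39
  option A: E = 25.28, α = 10.8, σ_y = 41.51 → σ = 35.5 MPa, n = 1.17
Option A has the lowest safety factor, n = 1.17.

option A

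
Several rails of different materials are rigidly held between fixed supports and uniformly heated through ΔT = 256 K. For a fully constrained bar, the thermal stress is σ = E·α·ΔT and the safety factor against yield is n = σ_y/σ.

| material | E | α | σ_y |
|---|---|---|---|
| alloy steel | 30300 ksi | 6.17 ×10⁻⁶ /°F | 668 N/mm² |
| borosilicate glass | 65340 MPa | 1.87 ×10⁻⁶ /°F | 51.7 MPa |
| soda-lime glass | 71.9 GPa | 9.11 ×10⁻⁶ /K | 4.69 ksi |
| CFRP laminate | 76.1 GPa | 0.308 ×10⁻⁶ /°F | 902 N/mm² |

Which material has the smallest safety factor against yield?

soda-lime glass

With everything in SI (GPa, ×10⁻⁶/K, MPa):
  alloy steel: E = 208.9, α = 11.1, σ_y = 668.0 → σ = 594 MPa, n = 1.12
  borosilicate glass: E = 65.34, α = 3.37, σ_y = 51.70 → σ = 56.3 MPa, n = 0.918
  soda-lime glass: E = 71.90, α = 9.11, σ_y = 32.34 → σ = 168 MPa, n = 0.193
  CFRP laminate: E = 76.10, α = 0.554, σ_y = 902.0 → σ = 10.8 MPa, n = 83.5
Smallest n: soda-lime glass with n = 0.193.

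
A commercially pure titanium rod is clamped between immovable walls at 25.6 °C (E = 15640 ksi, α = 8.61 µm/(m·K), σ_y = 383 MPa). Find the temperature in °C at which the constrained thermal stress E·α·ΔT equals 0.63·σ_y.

E = 15640 ksi = 107.8 GPa.
E·α·ΔT = 241.3 MPa ⇒ ΔT = 241.3 / (107.8×10³ × 8.61×10⁻⁶) = 259.9 K.
T = 25.6 + 259.9 = 285.5 °C.

285 °C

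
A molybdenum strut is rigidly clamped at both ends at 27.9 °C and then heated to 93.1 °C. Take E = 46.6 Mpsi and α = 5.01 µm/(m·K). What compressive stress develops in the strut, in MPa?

105 MPa

E = 46.6 Mpsi = 321.3 GPa.
ΔT = 65.20 K. Constrained thermal stress σ = E·α·ΔT = 321.3×10³ MPa × 5.01×10⁻⁶ × 65.20 = 105 MPa (compressive).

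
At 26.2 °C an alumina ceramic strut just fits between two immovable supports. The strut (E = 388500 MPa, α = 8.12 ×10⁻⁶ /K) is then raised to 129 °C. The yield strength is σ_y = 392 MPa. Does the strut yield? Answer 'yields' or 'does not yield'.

does not yield

E = 388500 MPa = 388.5 GPa.
ΔT = 102.8 K. Constrained thermal stress σ = E·α·ΔT = 388.5×10³ MPa × 8.12×10⁻⁶ × 102.8 = 324 MPa (compressive).
Compare to σ_y = 392 MPa: σ < σ_y, so it does not yield.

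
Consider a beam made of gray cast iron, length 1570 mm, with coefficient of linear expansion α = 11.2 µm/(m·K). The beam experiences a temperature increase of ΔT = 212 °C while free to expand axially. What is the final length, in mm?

ΔL = α·L₀·ΔT = 11.2×10⁻⁶ × 1570 mm × 212.0 K = 3.73 mm.
L = L₀ + ΔL = 1570 + 3.73 = 1573.7 mm.

1573.7 mm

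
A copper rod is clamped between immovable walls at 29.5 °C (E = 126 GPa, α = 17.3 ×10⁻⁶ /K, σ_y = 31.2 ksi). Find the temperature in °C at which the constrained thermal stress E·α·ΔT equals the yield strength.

128 °C

σ_y = 31.2 ksi = 215.1 MPa.
E·α·ΔT = 215.1 MPa ⇒ ΔT = 215.1 / (126.0×10³ × 17.3×10⁻⁶) = 98.69 K.
T = 29.5 + 98.69 = 128.2 °C.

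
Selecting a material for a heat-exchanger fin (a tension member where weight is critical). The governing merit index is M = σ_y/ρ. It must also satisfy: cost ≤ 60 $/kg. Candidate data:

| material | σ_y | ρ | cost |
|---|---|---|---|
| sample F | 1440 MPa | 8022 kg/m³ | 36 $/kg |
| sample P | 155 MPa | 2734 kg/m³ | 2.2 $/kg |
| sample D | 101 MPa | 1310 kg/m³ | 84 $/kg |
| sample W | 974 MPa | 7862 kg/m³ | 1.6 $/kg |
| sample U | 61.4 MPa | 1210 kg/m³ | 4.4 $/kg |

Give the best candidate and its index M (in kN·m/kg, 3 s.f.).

Screen on constraints: cost ≤ 60 $/kg. Survivors: sample F, sample P, sample W, sample U.
Computing M directly (units already consistent):
  sample F: M = 180 kN·m/kg
  sample W: M = 124 kN·m/kg
  sample P: M = 56.7 kN·m/kg
  sample U: M = 50.7 kN·m/kg
Sample F has the largest M.

sample F, M = 180 kN·m/kg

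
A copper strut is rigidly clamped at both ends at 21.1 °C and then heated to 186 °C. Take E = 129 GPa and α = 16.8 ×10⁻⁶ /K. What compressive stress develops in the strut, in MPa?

ΔT = 164.9 K. Constrained thermal stress σ = E·α·ΔT = 129.0×10³ MPa × 16.8×10⁻⁶ × 164.9 = 357 MPa (compressive).

357 MPa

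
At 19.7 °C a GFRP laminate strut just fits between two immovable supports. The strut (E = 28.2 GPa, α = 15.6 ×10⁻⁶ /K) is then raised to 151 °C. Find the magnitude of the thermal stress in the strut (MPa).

ΔT = 131.3 K. Constrained thermal stress σ = E·α·ΔT = 28.20×10³ MPa × 15.6×10⁻⁶ × 131.3 = 57.8 MPa (compressive).

57.8 MPa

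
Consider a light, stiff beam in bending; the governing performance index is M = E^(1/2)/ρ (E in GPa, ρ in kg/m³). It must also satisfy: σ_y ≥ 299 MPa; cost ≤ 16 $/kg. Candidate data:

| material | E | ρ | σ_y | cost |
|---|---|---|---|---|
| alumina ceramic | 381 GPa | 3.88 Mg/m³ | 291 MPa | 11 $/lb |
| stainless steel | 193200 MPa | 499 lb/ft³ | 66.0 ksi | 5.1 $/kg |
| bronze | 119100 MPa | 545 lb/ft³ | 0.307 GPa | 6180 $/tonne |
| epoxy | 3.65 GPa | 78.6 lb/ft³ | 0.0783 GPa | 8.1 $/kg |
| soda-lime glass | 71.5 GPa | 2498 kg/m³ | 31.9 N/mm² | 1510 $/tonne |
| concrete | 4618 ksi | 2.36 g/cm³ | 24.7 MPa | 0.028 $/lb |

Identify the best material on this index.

Screen on constraints: σ_y ≥ 299 MPa; cost ≤ 16 $/kg. Survivors: stainless steel, bronze.
After converting to SI:
  stainless steel: E = 193.2 GPa, ρ = 7993 kg/m³
  bronze: E = 119.1 GPa, ρ = 8730 kg/m³
  stainless steel: M = 1.74×10⁻³
  bronze: M = 1.25×10⁻³
The maximum is for stainless steel.

stainless steel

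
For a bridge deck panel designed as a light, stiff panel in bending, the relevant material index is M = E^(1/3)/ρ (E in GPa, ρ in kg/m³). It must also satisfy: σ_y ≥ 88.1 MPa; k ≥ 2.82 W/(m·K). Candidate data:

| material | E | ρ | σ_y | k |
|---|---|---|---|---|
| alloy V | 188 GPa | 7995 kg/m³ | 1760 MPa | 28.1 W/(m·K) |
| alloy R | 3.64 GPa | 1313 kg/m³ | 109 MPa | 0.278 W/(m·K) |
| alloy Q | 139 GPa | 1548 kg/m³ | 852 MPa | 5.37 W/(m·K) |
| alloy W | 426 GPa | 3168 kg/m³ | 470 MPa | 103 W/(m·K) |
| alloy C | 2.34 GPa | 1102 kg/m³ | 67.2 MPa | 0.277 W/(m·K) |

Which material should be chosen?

alloy Q

Screen on constraints: σ_y ≥ 88.1 MPa; k ≥ 2.82 W/(m·K). Survivors: alloy V, alloy Q, alloy W.
Per-candidate index values:
  alloy Q: M = 3.35×10⁻³
  alloy W: M = 2.38×10⁻³
  alloy V: M = 0.717×10⁻³
Alloy Q has the largest M.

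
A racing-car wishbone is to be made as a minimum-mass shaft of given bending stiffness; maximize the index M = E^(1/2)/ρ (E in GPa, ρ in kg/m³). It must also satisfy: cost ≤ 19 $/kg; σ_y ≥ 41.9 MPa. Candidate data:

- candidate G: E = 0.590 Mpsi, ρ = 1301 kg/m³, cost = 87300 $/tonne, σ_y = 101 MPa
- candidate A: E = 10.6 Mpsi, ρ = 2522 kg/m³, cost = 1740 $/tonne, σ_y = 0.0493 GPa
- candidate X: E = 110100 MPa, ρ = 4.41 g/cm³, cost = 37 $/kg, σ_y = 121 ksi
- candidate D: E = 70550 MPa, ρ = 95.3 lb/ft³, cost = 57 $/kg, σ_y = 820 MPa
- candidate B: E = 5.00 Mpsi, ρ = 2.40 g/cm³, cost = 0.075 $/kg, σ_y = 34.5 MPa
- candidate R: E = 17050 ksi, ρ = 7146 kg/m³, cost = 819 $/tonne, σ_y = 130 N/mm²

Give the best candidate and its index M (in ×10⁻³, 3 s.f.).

Screen on constraints: cost ≤ 19 $/kg; σ_y ≥ 41.9 MPa. Survivors: candidate A, candidate R.
After converting to SI:
  candidate A: E = 73.08 GPa, ρ = 2522 kg/m³
  candidate R: E = 117.6 GPa, ρ = 7146 kg/m³
  candidate A: M = 3.39×10⁻³
  candidate R: M = 1.52×10⁻³
Candidate A has the largest M.

candidate A, M = 3.39×10⁻³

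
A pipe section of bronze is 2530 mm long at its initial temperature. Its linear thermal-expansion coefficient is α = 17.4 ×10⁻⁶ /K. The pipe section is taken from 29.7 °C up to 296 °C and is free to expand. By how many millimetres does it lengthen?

11.7 mm

ΔT = 296 − 29.7 = 266.3 K.
ΔL = α·L₀·ΔT = 17.4×10⁻⁶ × 2530 mm × 266.3 K = 11.7 mm.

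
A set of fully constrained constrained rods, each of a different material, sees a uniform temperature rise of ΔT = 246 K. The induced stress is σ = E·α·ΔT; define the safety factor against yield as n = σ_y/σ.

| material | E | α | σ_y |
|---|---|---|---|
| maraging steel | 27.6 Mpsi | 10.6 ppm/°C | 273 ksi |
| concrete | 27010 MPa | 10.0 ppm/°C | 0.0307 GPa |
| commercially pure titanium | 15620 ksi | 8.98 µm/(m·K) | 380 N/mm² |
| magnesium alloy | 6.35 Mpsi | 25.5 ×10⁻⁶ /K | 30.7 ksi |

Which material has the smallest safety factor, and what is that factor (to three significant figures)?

concrete, n = 0.462

Per material, after unit conversion:
  maraging steel: E = 190.3, α = 10.6, σ_y = 1882 → σ = 496 MPa, n = 3.79
  concrete: E = 27.01, α = 10.0, σ_y = 30.70 → σ = 66.4 MPa, n = 0.462
  commercially pure titanium: E = 107.7, α = 8.98, σ_y = 380.0 → σ = 238 MPa, n = 1.60
  magnesium alloy: E = 43.78, α = 25.5, σ_y = 211.7 → σ = 275 MPa, n = 0.771
Concrete has the lowest safety factor, n = 0.462.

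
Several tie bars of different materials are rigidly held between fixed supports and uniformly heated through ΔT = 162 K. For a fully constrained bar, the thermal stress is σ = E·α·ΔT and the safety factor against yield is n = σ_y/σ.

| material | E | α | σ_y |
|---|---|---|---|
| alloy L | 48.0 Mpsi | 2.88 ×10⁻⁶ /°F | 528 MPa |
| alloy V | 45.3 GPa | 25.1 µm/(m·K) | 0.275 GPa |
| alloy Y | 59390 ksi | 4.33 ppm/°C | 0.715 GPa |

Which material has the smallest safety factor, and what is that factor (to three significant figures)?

alloy V, n = 1.49

With everything in SI (GPa, ×10⁻⁶/K, MPa):
  alloy L: E = 330.9, α = 5.18, σ_y = 528.0 → σ = 278 MPa, n = 1.90
  alloy V: E = 45.30, α = 25.1, σ_y = 275.0 → σ = 184 MPa, n = 1.49
  alloy Y: E = 409.5, α = 4.33, σ_y = 715.0 → σ = 287 MPa, n = 2.49
Smallest n: alloy V with n = 1.49.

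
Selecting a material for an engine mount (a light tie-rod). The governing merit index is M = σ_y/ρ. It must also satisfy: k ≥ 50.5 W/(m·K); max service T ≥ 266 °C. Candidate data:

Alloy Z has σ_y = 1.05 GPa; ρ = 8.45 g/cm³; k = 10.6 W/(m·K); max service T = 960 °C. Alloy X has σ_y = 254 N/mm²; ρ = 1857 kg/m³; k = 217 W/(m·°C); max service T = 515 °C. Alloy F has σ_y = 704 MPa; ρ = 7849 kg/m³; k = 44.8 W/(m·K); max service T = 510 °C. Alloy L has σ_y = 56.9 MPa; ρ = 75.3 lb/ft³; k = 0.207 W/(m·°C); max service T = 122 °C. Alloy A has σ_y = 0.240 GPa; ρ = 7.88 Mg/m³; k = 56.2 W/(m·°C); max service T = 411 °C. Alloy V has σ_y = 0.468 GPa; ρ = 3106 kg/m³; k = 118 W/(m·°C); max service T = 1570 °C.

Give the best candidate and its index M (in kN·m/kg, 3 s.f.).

Screen on constraints: k ≥ 50.5 W/(m·K); max service T ≥ 266 °C. Survivors: alloy X, alloy A, alloy V.
Convert each candidate to consistent units, then evaluate M:
  alloy X: σ_y = 254.0 MPa, ρ = 1857 kg/m³
  alloy A: σ_y = 240.0 MPa, ρ = 7880 kg/m³
  alloy V: σ_y = 468.0 MPa, ρ = 3106 kg/m³
  alloy V: M = 151 kN·m/kg
  alloy X: M = 137 kN·m/kg
  alloy A: M = 30.5 kN·m/kg
The maximum is for alloy V.

alloy V, M = 151 kN·m/kg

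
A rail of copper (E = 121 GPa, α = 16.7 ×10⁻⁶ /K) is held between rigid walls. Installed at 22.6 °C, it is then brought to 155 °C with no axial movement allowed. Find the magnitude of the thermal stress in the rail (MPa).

268 MPa

ΔT = 132.4 K. Constrained thermal stress σ = E·α·ΔT = 121.0×10³ MPa × 16.7×10⁻⁶ × 132.4 = 268 MPa (compressive).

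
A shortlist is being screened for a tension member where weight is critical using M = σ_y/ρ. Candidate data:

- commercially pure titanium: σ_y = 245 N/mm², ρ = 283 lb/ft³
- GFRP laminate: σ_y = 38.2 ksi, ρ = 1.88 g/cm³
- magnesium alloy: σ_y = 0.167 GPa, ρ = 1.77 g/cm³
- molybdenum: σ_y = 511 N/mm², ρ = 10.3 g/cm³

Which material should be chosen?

Normalizing units and computing the index:
  commercially pure titanium: σ_y = 245.0 MPa, ρ = 4533 kg/m³
  GFRP laminate: σ_y = 263.4 MPa, ρ = 1880 kg/m³
  magnesium alloy: σ_y = 167.0 MPa, ρ = 1770 kg/m³
  molybdenum: σ_y = 511.0 MPa, ρ = 10300 kg/m³
  GFRP laminate: M = 140 kN·m/kg
  magnesium alloy: M = 94.4 kN·m/kg
  commercially pure titanium: M = 54.0 kN·m/kg
  molybdenum: M = 49.6 kN·m/kg
GFRP laminate has the largest M.

GFRP laminate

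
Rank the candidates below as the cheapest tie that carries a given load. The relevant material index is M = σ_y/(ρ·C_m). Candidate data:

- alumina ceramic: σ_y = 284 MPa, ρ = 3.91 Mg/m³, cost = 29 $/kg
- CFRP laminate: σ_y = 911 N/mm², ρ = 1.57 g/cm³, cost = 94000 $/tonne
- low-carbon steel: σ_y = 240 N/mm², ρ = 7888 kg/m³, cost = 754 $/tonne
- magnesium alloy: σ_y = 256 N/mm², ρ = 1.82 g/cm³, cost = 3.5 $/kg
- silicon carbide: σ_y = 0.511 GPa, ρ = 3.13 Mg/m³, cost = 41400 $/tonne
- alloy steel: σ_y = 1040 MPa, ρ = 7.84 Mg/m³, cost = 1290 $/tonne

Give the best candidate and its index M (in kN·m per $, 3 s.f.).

alloy steel, M = 103 kN·m per $

Putting every candidate on a common basis:
  alumina ceramic: σ_y = 284.0 MPa, ρ = 3910 kg/m³, cost = 29.00 $/kg
  CFRP laminate: σ_y = 911.0 MPa, ρ = 1570 kg/m³, cost = 94.00 $/kg
  low-carbon steel: σ_y = 240.0 MPa, ρ = 7888 kg/m³, cost = 0.7540 $/kg
  magnesium alloy: σ_y = 256.0 MPa, ρ = 1820 kg/m³, cost = 3.500 $/kg
  silicon carbide: σ_y = 511.0 MPa, ρ = 3130 kg/m³, cost = 41.40 $/kg
  alloy steel: σ_y = 1040 MPa, ρ = 7840 kg/m³, cost = 1.290 $/kg
  alloy steel: M = 103 kN·m per $
  low-carbon steel: M = 40.4 kN·m per $
  magnesium alloy: M = 40.2 kN·m per $
  CFRP laminate: M = 6.17 kN·m per $
  silicon carbide: M = 3.94 kN·m per $
  alumina ceramic: M = 2.50 kN·m per $
The maximum is for alloy steel.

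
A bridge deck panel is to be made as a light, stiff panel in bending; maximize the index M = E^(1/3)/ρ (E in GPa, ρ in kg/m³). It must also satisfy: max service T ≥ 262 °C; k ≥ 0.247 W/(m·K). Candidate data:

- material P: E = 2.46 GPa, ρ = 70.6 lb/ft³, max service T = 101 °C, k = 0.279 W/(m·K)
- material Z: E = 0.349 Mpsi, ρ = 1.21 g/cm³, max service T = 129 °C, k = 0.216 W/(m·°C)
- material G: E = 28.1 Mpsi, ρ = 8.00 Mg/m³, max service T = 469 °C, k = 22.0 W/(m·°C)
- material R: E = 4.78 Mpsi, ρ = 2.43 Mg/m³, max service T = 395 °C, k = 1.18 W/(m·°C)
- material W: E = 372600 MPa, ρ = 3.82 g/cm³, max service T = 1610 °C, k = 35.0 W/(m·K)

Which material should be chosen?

Screen on constraints: max service T ≥ 262 °C; k ≥ 0.247 W/(m·K). Survivors: material G, material R, material W.
Normalizing units and computing the index:
  material G: E = 193.7 GPa, ρ = 8000 kg/m³
  material R: E = 32.96 GPa, ρ = 2430 kg/m³
  material W: E = 372.6 GPa, ρ = 3820 kg/m³
  material W: M = 1.88×10⁻³
  material R: M = 1.32×10⁻³
  material G: M = 0.723×10⁻³
The maximum is for material W.

material W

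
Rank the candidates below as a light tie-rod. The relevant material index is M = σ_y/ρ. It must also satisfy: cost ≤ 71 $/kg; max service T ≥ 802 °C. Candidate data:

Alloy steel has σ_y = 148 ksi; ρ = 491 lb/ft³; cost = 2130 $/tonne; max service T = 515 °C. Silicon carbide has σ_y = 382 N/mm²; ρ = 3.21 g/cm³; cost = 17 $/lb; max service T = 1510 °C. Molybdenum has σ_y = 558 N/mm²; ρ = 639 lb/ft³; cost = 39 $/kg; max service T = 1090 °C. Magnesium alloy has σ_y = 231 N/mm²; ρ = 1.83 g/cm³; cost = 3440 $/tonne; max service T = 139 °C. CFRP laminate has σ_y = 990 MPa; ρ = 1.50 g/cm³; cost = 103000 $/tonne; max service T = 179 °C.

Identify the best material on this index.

silicon carbide

Screen on constraints: cost ≤ 71 $/kg; max service T ≥ 802 °C. Survivors: silicon carbide, molybdenum.
Putting every candidate on a common basis:
  silicon carbide: σ_y = 382.0 MPa, ρ = 3210 kg/m³
  molybdenum: σ_y = 558.0 MPa, ρ = 10240 kg/m³
  silicon carbide: M = 119 kN·m/kg
  molybdenum: M = 54.5 kN·m/kg
Silicon carbide ranks first.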